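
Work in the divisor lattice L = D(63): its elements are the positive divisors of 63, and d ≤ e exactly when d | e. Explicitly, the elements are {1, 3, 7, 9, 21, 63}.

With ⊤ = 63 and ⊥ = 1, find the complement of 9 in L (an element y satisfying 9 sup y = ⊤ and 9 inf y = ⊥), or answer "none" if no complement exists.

7

Need y with 9 ∨ y = 63 and 9 ∧ y = 1.
Checking each element gives: 7.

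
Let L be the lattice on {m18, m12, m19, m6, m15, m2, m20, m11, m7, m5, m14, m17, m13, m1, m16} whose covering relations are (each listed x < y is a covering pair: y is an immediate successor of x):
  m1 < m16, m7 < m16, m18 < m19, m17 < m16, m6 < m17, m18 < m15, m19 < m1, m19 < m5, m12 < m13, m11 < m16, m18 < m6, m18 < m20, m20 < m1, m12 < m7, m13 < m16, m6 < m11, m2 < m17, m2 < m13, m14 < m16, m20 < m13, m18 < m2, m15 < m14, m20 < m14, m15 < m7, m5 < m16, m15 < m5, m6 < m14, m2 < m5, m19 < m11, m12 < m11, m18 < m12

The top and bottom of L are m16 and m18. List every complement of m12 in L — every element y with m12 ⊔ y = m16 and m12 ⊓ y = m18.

Need y with m12 ∨ y = m16 and m12 ∧ y = m18.
Checking each element gives: m1, m14, m17, m5.

m1, m14, m17, m5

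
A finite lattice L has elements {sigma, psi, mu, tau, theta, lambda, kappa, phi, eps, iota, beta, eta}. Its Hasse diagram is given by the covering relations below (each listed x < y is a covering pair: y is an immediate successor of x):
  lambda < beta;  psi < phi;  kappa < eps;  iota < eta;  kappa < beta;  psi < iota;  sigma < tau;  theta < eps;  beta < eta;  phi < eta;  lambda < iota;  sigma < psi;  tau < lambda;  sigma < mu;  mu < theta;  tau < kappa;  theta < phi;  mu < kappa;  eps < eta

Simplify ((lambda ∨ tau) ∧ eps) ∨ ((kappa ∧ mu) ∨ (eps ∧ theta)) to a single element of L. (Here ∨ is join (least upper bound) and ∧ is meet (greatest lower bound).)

lambda ∨ tau = lambda
lambda ∧ eps = tau
kappa ∧ mu = mu
eps ∧ theta = theta
mu ∨ theta = theta
tau ∨ theta = eps

eps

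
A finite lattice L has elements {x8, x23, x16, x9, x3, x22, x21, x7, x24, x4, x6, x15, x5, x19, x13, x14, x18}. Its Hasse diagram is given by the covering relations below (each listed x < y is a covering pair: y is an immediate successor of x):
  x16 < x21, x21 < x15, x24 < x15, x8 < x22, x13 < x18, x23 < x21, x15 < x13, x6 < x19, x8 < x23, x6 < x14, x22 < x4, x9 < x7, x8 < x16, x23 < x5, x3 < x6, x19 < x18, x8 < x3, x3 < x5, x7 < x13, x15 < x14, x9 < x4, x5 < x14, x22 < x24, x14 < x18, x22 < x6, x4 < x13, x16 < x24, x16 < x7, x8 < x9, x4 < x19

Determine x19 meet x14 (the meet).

Common lower bounds of {x19, x14}: x22, x3, x6, x8.
The greatest among these is x6.

x6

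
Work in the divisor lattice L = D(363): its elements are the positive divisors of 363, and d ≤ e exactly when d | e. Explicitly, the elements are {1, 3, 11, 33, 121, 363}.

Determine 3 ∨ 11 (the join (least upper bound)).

Common upper bounds of {3, 11}: 33, 363.
The least among these is 33.

33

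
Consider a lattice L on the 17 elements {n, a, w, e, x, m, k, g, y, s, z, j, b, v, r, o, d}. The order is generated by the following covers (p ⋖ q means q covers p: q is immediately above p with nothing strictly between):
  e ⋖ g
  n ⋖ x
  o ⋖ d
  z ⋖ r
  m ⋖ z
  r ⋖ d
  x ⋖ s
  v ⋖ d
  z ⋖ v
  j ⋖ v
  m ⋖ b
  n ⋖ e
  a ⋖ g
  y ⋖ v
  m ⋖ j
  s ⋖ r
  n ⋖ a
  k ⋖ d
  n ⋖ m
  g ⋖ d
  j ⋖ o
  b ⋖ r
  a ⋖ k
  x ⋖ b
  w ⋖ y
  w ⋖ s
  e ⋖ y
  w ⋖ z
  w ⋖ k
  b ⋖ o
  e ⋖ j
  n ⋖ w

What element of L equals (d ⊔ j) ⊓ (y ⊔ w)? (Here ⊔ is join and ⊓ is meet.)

y

d ∨ j = d
y ∨ w = y
d ∧ y = y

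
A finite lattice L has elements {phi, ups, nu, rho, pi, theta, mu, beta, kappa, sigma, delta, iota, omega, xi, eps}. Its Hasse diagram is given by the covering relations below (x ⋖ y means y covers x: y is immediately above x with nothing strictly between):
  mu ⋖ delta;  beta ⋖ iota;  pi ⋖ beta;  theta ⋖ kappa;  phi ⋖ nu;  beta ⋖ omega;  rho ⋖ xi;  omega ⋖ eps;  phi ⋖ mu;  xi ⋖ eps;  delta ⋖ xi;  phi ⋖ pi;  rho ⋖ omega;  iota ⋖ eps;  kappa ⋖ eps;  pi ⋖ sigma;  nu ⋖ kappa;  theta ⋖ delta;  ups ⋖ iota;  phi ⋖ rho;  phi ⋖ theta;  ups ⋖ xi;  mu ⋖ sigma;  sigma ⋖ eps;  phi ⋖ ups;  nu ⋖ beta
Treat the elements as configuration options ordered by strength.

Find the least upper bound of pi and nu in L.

beta

Common upper bounds of {pi, nu}: beta, eps, iota, omega.
The least among these is beta.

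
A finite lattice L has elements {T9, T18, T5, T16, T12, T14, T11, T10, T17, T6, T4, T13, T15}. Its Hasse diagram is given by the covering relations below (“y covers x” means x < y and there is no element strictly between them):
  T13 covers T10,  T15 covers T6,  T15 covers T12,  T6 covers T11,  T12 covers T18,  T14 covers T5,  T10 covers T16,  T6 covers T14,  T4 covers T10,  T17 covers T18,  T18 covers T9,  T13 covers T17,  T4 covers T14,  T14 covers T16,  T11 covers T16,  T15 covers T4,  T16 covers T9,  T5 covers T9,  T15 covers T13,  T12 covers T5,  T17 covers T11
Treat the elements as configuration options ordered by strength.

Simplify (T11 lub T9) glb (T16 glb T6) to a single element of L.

T11 ∨ T9 = T11
T16 ∧ T6 = T16
T11 ∧ T16 = T16

T16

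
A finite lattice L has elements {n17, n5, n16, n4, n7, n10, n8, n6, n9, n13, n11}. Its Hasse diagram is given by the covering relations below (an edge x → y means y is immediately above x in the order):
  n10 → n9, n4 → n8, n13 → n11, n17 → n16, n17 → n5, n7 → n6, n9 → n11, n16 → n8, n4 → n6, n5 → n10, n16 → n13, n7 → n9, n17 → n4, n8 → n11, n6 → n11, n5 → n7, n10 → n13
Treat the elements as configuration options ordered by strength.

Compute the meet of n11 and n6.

n6

Common lower bounds of {n11, n6}: n17, n4, n5, n6, n7.
The greatest among these is n6.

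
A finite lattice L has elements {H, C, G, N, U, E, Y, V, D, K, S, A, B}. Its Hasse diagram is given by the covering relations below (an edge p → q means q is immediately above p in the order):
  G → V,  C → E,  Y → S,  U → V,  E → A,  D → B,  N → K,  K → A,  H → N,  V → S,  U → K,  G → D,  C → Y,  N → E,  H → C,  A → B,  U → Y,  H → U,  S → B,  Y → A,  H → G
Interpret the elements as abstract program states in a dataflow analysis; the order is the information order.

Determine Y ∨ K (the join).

A

Common upper bounds of {Y, K}: A, B.
The least among these is A.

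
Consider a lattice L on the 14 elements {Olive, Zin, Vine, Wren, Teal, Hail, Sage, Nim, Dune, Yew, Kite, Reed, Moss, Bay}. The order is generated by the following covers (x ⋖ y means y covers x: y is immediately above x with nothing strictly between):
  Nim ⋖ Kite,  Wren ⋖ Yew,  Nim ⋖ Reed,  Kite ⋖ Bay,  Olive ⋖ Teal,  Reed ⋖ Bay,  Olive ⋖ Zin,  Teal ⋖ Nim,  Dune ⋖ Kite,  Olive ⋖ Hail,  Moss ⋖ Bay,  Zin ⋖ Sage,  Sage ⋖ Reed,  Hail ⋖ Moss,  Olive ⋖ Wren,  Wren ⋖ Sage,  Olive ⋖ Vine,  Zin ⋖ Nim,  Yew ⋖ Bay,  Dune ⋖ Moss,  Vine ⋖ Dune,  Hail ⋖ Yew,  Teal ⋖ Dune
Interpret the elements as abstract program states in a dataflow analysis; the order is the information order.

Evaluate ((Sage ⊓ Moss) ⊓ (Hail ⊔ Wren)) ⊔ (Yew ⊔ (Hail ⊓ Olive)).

Sage ∧ Moss = Olive
Hail ∨ Wren = Yew
Olive ∧ Yew = Olive
Hail ∧ Olive = Olive
Yew ∨ Olive = Yew
Olive ∨ Yew = Yew

Yew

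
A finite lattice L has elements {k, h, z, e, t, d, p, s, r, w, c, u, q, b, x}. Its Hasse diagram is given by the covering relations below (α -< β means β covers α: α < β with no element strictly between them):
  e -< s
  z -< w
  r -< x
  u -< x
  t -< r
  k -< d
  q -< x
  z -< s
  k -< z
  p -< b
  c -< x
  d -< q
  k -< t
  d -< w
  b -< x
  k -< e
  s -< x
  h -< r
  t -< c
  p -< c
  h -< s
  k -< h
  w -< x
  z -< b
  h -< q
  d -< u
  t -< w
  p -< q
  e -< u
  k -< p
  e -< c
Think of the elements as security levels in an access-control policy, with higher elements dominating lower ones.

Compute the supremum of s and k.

s

Common upper bounds of {s, k}: s, x.
The least among these is s.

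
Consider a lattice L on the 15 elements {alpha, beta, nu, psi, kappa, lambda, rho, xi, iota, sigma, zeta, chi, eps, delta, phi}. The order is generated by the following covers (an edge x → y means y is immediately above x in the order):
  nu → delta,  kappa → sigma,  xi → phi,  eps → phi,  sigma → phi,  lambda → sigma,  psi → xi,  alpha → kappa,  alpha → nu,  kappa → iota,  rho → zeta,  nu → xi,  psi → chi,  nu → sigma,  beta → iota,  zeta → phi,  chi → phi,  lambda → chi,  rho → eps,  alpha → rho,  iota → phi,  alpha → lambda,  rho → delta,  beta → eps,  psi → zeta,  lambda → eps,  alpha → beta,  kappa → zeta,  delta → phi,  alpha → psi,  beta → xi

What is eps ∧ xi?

beta

Common lower bounds of {eps, xi}: alpha, beta.
The greatest among these is beta.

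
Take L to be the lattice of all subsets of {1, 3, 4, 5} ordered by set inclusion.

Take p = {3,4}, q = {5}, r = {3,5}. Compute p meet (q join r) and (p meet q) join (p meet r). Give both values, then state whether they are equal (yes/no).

q join r = {3,5}, so p meet (q join r) = {3,4} meet {3,5} = {3}.
p meet q = {} and p meet r = {3}, so (p meet q) join (p meet r) = {} join {3} = {3}.
Equal: yes.

{3}; {3}; yes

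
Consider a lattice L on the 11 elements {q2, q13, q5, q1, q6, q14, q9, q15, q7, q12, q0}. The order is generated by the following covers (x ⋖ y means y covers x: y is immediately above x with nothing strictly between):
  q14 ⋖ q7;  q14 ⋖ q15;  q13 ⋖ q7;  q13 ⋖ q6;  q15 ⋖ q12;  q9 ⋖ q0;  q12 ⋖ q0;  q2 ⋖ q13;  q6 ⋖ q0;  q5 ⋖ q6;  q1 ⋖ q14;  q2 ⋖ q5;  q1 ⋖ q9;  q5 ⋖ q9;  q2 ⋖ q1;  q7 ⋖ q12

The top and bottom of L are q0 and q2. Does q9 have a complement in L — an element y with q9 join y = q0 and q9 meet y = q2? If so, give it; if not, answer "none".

q13

Need y with q9 ∨ y = q0 and q9 ∧ y = q2.
Checking each element gives: q13.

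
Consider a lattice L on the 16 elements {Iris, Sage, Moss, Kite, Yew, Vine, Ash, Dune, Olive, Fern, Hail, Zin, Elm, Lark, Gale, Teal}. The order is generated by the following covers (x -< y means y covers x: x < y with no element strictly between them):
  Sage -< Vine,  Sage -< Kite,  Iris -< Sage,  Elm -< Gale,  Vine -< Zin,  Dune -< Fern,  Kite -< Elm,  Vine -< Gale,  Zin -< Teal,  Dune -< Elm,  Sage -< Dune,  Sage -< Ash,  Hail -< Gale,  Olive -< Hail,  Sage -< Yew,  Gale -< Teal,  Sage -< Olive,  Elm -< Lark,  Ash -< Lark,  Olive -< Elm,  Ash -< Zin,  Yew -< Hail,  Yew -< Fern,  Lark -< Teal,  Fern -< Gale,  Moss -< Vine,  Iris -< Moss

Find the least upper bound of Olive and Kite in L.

Elm

Common upper bounds of {Olive, Kite}: Elm, Gale, Lark, Teal.
The least among these is Elm.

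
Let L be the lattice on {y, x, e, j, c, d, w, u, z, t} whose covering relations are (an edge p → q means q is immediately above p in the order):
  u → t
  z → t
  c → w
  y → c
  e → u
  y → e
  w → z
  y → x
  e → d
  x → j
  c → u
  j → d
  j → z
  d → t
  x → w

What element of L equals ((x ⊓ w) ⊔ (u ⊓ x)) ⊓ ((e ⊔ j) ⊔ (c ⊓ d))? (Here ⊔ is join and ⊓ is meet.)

x ∧ w = x
u ∧ x = y
x ∨ y = x
e ∨ j = d
c ∧ d = y
d ∨ y = d
x ∧ d = x

x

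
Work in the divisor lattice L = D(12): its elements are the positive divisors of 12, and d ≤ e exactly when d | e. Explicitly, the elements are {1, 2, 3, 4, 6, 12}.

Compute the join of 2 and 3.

In the divisibility order, the join is the least common multiple: lcm(2, 3) = 6.

6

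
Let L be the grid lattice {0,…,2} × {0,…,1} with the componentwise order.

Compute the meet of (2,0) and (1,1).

(1,0)

Common lower bounds of {(2,0), (1,1)}: (0,0), (1,0).
The greatest among these is (1,0).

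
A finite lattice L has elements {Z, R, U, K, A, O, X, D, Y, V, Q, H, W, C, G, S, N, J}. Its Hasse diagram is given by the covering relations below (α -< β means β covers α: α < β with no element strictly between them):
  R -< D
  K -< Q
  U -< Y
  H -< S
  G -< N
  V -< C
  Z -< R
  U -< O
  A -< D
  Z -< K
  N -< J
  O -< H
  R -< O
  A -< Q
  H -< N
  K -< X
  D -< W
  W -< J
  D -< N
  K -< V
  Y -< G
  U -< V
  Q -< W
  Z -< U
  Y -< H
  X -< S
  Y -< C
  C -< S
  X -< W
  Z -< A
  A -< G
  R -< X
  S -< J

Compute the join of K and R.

Common upper bounds of {K, R}: J, S, W, X.
The least among these is X.

X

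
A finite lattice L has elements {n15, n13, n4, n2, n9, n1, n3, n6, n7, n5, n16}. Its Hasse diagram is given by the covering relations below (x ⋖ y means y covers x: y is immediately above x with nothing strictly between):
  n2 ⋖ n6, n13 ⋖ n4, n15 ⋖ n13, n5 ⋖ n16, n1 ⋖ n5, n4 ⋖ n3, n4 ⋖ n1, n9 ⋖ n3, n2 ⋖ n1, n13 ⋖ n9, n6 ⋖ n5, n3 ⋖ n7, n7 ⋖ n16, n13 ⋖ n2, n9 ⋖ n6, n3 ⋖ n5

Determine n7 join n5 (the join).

Common upper bounds of {n7, n5}: n16.
The least among these is n16.

n16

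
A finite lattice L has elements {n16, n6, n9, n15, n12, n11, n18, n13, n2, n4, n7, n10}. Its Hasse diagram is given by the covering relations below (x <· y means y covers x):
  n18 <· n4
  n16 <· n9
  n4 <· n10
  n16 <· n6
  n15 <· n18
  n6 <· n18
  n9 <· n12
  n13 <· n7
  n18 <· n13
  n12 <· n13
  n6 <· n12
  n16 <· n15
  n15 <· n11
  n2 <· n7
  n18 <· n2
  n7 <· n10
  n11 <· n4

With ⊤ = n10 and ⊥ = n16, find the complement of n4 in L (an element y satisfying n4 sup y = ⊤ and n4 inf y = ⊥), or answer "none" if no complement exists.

n9

Need y with n4 ∨ y = n10 and n4 ∧ y = n16.
Checking each element gives: n9.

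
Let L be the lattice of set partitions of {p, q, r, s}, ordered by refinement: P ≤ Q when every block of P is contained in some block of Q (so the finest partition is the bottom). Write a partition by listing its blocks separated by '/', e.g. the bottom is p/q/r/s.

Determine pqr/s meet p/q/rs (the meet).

The meet (common refinement) of pqr/s and p/q/rs intersects blocks pairwise, giving p/q/r/s.

p/q/r/s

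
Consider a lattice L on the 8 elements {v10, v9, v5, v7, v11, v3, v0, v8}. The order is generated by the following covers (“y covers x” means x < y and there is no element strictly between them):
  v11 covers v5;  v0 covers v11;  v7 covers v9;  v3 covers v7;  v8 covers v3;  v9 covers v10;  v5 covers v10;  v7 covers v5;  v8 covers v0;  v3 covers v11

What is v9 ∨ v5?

v7

Common upper bounds of {v9, v5}: v3, v7, v8.
The least among these is v7.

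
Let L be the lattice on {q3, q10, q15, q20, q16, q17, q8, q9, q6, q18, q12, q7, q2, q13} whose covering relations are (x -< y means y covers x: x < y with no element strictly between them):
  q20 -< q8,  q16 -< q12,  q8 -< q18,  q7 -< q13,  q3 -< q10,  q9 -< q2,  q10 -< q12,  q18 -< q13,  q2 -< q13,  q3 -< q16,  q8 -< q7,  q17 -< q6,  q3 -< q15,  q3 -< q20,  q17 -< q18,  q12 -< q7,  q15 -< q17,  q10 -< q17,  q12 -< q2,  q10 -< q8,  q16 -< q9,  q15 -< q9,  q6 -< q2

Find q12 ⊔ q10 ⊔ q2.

q2

Common upper bounds of {q12, q10, q2}: q13, q2.
The least among these is q2.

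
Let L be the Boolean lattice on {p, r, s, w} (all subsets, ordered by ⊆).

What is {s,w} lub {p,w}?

{p,s,w}

Common upper bounds of {{s,w}, {p,w}}: {p,r,s,w}, {p,s,w}.
The least among these is {p,s,w}.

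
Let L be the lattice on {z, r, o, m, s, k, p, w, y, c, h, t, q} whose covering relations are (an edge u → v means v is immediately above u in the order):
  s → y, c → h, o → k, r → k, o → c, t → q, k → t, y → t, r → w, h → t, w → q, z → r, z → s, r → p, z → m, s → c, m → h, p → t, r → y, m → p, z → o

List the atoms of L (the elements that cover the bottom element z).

The atoms are exactly the elements that cover z: m, o, r, s.

m, o, r, s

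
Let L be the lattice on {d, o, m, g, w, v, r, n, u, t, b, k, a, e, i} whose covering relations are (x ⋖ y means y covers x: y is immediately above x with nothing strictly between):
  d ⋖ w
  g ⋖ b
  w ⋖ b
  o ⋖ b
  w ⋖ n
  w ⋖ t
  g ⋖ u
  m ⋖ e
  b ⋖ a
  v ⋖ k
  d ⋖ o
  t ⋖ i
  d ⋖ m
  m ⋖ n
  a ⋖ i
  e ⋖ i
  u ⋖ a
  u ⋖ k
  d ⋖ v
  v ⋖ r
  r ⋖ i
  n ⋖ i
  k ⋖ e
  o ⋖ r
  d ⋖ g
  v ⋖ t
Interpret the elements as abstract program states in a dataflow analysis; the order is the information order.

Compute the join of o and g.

b

Common upper bounds of {o, g}: a, b, i.
The least among these is b.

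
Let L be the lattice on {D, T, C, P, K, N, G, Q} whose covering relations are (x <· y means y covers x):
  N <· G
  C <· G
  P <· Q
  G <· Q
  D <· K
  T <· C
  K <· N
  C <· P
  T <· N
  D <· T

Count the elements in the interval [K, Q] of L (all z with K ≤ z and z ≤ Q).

4

The interval [K, Q] = {G, K, N, Q}, which has 4 elements.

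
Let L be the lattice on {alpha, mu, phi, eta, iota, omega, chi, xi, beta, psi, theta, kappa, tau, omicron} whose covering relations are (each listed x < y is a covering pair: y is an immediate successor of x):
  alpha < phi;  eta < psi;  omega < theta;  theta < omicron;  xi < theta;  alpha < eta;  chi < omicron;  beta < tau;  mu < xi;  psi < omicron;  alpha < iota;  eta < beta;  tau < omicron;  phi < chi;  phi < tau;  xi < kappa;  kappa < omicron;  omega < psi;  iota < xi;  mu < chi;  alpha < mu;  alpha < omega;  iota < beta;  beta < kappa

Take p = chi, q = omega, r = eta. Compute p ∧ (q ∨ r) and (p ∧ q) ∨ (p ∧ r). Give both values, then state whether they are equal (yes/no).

q ∨ r = psi, so p ∧ (q ∨ r) = chi ∧ psi = alpha.
p ∧ q = alpha and p ∧ r = alpha, so (p ∧ q) ∨ (p ∧ r) = alpha ∨ alpha = alpha.
Equal: yes.

alpha; alpha; yes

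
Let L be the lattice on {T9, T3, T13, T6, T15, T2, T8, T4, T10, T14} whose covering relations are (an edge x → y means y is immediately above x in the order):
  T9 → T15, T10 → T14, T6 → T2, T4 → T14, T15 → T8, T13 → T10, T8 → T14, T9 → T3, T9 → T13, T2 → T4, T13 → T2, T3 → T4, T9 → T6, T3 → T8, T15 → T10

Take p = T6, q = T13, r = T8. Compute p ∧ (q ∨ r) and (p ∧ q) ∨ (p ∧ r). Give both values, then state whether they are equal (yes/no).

q ∨ r = T14, so p ∧ (q ∨ r) = T6 ∧ T14 = T6.
p ∧ q = T9 and p ∧ r = T9, so (p ∧ q) ∨ (p ∧ r) = T9 ∨ T9 = T9.
Equal: no.

T6; T9; no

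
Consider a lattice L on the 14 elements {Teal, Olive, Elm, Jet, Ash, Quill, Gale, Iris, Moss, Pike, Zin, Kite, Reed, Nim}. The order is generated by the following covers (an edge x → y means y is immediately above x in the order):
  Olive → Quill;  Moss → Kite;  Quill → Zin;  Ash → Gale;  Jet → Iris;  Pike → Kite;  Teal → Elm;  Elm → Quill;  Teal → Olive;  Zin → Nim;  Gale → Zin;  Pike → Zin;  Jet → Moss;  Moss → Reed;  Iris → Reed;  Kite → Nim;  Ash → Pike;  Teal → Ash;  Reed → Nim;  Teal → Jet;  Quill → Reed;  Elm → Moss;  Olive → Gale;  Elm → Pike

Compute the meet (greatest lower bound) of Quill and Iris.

Teal

Common lower bounds of {Quill, Iris}: Teal.
The greatest among these is Teal.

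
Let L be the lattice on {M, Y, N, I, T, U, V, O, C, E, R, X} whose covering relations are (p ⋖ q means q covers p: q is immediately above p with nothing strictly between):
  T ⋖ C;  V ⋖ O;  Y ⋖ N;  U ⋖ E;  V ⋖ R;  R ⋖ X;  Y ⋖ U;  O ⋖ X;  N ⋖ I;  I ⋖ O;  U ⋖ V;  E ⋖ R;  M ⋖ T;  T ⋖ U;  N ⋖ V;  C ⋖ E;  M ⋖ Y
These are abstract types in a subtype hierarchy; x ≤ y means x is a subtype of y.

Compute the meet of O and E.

U

Common lower bounds of {O, E}: M, T, U, Y.
The greatest among these is U.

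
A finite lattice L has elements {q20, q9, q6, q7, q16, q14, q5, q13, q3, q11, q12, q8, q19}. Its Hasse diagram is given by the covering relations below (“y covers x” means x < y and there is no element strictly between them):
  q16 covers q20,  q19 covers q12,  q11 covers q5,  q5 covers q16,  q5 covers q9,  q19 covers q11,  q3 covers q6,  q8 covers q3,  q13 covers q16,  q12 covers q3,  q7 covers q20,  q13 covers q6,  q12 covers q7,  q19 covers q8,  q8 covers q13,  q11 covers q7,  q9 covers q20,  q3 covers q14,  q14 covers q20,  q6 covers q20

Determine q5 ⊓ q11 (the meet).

Common lower bounds of {q5, q11}: q16, q20, q5, q9.
The greatest among these is q5.

q5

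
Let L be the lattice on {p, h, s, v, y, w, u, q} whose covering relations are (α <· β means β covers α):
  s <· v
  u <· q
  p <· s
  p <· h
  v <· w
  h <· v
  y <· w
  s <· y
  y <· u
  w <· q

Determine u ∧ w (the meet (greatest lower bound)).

y

Common lower bounds of {u, w}: p, s, y.
The greatest among these is y.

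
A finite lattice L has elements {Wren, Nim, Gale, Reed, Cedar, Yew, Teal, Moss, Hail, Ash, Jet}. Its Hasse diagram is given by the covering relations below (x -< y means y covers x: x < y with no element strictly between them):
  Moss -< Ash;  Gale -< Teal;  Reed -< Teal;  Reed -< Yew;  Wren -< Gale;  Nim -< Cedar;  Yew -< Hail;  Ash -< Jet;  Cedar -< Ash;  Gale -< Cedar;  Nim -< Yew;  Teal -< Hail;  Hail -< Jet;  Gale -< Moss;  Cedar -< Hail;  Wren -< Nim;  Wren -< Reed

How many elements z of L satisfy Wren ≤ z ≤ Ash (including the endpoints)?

The interval [Wren, Ash] = {Ash, Cedar, Gale, Moss, Nim, Wren}, which has 6 elements.

6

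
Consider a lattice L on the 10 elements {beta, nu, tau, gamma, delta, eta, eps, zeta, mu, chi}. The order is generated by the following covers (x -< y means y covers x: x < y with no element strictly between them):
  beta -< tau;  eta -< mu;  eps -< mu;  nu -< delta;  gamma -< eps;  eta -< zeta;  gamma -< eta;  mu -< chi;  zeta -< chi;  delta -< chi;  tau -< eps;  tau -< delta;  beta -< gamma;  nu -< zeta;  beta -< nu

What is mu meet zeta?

Common lower bounds of {mu, zeta}: beta, eta, gamma.
The greatest among these is eta.

eta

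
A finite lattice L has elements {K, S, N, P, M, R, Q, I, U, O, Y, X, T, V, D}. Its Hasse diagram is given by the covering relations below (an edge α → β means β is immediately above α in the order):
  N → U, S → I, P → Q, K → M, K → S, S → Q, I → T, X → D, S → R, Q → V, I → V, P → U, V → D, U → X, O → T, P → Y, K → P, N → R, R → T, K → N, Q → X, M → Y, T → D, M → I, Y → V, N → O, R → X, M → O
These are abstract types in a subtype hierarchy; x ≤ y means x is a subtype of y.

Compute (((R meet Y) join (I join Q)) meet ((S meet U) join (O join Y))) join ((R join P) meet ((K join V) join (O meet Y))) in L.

R ∧ Y = K
I ∨ Q = V
K ∨ V = V
S ∧ U = K
O ∨ Y = D
K ∨ D = D
V ∧ D = V
R ∨ P = X
K ∨ V = V
O ∧ Y = M
V ∨ M = V
X ∧ V = Q
V ∨ Q = V

V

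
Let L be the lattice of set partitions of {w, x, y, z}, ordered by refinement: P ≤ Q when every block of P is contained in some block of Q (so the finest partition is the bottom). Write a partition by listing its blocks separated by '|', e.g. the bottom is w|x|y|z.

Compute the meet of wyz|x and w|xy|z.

w|x|y|z

The meet (common refinement) of wyz|x and w|xy|z intersects blocks pairwise, giving w|x|y|z.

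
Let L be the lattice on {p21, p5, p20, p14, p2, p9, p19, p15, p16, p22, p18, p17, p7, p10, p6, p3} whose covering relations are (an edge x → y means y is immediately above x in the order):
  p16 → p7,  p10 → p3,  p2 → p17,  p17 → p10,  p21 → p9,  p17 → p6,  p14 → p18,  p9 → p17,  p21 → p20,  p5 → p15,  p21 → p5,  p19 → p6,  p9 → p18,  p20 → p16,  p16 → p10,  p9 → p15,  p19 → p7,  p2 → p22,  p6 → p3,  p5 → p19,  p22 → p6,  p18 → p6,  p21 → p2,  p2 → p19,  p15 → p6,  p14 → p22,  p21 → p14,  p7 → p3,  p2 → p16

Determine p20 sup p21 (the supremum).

p20

Common upper bounds of {p20, p21}: p10, p16, p20, p3, p7.
The least among these is p20.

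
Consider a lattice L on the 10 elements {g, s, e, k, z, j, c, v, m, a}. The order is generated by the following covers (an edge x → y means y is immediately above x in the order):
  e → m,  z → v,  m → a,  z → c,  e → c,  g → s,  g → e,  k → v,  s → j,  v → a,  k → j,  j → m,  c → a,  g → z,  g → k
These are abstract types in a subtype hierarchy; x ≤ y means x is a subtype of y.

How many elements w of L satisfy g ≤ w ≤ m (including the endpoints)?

6

The interval [g, m] = {e, g, j, k, m, s}, which has 6 elements.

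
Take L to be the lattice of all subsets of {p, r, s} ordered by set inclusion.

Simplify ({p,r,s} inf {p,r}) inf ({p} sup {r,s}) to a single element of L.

{p,r}

{p,r,s} ∧ {p,r} = {p,r}
{p} ∨ {r,s} = {p,r,s}
{p,r} ∧ {p,r,s} = {p,r}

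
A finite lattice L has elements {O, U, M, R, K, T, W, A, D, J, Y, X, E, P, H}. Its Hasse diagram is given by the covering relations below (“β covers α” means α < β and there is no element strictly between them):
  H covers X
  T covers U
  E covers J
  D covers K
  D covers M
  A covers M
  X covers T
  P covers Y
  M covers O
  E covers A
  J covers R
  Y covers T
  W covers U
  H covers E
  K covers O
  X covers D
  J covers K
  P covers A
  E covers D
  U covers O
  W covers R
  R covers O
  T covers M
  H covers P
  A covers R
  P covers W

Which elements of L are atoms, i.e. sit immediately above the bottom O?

The atoms are exactly the elements that cover O: K, M, R, U.

K, M, R, U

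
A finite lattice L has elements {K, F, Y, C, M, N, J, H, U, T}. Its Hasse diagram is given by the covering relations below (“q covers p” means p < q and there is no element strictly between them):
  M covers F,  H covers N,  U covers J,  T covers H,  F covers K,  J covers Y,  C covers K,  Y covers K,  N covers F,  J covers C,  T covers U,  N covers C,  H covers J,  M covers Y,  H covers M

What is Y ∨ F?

Common upper bounds of {Y, F}: H, M, T.
The least among these is M.

M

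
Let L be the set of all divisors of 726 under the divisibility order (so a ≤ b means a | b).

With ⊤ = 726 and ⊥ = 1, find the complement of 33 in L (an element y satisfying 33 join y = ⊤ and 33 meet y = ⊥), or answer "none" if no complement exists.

none

For every candidate y, either 33 ∨ y ≠ 726 or 33 ∧ y ≠ 1; no complement exists.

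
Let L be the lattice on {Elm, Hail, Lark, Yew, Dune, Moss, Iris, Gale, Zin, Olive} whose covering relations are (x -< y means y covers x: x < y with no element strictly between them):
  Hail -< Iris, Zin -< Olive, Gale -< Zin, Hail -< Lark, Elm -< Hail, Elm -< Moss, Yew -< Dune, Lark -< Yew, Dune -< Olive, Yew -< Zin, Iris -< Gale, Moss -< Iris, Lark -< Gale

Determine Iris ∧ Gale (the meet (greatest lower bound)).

Iris

Common lower bounds of {Iris, Gale}: Elm, Hail, Iris, Moss.
The greatest among these is Iris.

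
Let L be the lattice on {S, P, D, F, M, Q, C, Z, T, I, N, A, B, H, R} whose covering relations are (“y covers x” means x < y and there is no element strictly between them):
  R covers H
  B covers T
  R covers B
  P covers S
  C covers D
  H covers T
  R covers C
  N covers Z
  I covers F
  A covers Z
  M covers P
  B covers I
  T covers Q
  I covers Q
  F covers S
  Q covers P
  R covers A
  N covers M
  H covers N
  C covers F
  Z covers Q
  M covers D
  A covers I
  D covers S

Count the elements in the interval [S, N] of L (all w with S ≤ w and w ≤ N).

7

The interval [S, N] = {D, M, N, P, Q, S, Z}, which has 7 elements.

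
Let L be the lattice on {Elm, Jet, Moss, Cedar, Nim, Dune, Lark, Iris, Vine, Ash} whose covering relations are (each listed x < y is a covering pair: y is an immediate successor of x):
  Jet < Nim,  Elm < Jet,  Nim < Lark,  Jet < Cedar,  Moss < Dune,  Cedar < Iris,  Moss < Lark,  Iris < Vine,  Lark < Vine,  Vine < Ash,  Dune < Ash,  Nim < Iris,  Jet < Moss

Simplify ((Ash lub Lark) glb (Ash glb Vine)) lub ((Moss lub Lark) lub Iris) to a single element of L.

Vine

Ash ∨ Lark = Ash
Ash ∧ Vine = Vine
Ash ∧ Vine = Vine
Moss ∨ Lark = Lark
Lark ∨ Iris = Vine
Vine ∨ Vine = Vine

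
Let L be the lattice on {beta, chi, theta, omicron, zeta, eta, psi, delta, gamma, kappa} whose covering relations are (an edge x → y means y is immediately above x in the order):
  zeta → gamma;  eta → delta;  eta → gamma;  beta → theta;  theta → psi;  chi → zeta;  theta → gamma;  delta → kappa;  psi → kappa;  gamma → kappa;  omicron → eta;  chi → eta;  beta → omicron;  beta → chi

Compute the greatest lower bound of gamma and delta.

eta

Common lower bounds of {gamma, delta}: beta, chi, eta, omicron.
The greatest among these is eta.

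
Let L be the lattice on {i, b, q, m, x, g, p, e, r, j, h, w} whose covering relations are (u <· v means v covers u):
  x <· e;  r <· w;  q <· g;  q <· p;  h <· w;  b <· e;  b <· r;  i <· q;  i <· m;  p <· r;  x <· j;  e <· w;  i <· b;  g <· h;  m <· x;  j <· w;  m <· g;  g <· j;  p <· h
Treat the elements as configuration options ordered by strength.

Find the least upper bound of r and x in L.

Common upper bounds of {r, x}: w.
The least among these is w.

w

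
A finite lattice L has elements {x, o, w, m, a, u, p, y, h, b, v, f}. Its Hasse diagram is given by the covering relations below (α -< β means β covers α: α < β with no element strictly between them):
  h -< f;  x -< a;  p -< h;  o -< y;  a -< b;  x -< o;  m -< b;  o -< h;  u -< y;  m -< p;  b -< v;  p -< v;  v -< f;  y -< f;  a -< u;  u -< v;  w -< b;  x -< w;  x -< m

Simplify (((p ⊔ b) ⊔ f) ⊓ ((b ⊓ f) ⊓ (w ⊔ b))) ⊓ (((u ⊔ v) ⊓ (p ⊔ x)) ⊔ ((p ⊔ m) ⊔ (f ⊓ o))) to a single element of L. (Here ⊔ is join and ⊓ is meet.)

m

p ∨ b = v
v ∨ f = f
b ∧ f = b
w ∨ b = b
b ∧ b = b
f ∧ b = b
u ∨ v = v
p ∨ x = p
v ∧ p = p
p ∨ m = p
f ∧ o = o
p ∨ o = h
p ∨ h = h
b ∧ h = m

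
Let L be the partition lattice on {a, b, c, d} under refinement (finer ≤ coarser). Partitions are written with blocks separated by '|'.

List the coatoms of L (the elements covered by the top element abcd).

abc|d, abd|c, ab|cd, acd|b, ac|bd, ad|bc, a|bcd

The coatoms are exactly the elements covered by abcd: abc|d, abd|c, ab|cd, acd|b, ac|bd, ad|bc, a|bcd.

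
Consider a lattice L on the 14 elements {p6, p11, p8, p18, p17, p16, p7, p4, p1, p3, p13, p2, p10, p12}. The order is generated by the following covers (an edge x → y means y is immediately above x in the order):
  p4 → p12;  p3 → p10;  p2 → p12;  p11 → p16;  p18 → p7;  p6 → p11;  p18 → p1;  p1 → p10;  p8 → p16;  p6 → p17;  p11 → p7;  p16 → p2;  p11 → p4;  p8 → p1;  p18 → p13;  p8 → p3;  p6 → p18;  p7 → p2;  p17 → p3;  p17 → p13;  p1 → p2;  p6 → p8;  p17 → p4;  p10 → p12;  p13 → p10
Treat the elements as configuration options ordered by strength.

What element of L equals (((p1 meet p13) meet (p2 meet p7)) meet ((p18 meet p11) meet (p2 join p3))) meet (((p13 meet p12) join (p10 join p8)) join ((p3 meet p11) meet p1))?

p1 ∧ p13 = p18
p2 ∧ p7 = p7
p18 ∧ p7 = p18
p18 ∧ p11 = p6
p2 ∨ p3 = p12
p6 ∧ p12 = p6
p18 ∧ p6 = p6
p13 ∧ p12 = p13
p10 ∨ p8 = p10
p13 ∨ p10 = p10
p3 ∧ p11 = p6
p6 ∧ p1 = p6
p10 ∨ p6 = p10
p6 ∧ p10 = p6

p6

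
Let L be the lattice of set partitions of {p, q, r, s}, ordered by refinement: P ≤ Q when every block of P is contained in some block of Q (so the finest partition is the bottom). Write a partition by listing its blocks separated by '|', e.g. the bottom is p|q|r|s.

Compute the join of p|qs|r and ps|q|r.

The join of p|qs|r and ps|q|r merges any blocks that overlap across the partitions, giving pqs|r.

pqs|r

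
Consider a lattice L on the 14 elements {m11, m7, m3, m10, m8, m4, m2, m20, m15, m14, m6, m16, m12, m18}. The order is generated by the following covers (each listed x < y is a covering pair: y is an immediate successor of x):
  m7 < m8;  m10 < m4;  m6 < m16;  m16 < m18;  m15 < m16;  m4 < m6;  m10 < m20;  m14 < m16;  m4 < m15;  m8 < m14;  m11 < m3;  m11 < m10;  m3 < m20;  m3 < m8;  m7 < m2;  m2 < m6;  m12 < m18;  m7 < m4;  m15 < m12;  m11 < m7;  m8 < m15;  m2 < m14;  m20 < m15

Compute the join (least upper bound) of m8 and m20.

m15

Common upper bounds of {m8, m20}: m12, m15, m16, m18.
The least among these is m15.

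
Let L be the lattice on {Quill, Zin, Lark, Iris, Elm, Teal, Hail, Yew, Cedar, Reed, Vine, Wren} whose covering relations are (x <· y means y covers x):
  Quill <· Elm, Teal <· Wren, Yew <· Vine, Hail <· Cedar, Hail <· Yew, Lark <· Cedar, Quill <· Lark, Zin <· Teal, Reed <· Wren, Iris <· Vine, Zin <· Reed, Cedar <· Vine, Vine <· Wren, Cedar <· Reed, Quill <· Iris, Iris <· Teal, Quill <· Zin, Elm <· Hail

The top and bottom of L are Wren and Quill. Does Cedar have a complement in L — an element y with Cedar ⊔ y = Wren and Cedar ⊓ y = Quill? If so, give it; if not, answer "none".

Teal

Need y with Cedar ∨ y = Wren and Cedar ∧ y = Quill.
Checking each element gives: Teal.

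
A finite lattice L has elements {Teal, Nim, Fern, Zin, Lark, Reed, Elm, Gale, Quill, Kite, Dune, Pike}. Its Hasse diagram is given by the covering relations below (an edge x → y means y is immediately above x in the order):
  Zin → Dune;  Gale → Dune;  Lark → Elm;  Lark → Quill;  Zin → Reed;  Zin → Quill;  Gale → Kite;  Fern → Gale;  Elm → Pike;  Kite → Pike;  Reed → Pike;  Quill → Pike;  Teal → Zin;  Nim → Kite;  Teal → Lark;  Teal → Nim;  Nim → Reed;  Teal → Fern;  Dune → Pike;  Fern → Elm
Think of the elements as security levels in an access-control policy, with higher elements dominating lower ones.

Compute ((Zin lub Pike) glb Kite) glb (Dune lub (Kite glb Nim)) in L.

Zin ∨ Pike = Pike
Pike ∧ Kite = Kite
Kite ∧ Nim = Nim
Dune ∨ Nim = Pike
Kite ∧ Pike = Kite

Kite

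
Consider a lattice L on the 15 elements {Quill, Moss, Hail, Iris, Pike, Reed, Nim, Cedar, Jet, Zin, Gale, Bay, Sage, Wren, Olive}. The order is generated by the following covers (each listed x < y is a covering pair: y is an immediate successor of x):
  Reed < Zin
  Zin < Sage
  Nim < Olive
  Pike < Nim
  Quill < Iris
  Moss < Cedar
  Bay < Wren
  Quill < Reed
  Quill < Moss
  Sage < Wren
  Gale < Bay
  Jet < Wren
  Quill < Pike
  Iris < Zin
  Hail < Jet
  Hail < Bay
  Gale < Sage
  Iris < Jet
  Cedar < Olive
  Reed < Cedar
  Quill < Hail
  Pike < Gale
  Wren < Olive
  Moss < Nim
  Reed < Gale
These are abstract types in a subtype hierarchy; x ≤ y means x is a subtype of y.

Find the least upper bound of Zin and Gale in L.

Common upper bounds of {Zin, Gale}: Olive, Sage, Wren.
The least among these is Sage.

Sage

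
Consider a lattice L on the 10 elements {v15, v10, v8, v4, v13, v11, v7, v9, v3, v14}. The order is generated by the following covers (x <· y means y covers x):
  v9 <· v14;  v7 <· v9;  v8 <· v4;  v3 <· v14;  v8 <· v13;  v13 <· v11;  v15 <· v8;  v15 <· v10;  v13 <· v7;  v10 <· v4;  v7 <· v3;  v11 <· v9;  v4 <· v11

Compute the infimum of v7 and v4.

v8

Common lower bounds of {v7, v4}: v15, v8.
The greatest among these is v8.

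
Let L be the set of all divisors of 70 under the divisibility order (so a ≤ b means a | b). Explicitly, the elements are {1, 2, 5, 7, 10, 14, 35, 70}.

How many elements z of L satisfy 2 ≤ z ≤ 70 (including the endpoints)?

4

The interval [2, 70] = {10, 14, 2, 70}, which has 4 elements.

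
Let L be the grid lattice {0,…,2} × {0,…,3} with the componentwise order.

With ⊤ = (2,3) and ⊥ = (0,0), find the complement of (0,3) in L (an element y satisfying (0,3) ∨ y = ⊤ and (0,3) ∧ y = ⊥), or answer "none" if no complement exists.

Need y with (0,3) ∨ y = (2,3) and (0,3) ∧ y = (0,0).
Checking each element gives: (2,0).

(2,0)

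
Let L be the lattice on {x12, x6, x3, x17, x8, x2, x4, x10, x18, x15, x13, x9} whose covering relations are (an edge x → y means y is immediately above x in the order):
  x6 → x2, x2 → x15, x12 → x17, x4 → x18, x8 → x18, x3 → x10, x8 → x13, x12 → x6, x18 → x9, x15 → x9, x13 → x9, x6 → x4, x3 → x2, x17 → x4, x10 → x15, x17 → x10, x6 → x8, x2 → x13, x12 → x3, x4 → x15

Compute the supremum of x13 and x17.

x9

Common upper bounds of {x13, x17}: x9.
The least among these is x9.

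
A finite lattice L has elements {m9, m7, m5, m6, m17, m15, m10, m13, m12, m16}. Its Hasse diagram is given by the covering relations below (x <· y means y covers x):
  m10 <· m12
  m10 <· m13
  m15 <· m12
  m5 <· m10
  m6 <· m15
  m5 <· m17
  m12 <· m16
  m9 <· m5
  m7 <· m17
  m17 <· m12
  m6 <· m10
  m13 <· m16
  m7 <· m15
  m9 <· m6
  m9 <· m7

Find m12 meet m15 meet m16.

m15

Common lower bounds of {m12, m15, m16}: m15, m6, m7, m9.
The greatest among these is m15.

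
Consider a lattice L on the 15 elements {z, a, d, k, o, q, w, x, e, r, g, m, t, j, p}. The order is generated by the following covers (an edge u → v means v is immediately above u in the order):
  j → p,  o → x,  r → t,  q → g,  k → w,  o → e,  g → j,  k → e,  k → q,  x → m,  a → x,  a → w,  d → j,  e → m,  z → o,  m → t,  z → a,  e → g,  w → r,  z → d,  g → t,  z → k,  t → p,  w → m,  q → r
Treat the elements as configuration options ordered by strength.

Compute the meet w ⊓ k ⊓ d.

Common lower bounds of {w, k, d}: z.
The greatest among these is z.

z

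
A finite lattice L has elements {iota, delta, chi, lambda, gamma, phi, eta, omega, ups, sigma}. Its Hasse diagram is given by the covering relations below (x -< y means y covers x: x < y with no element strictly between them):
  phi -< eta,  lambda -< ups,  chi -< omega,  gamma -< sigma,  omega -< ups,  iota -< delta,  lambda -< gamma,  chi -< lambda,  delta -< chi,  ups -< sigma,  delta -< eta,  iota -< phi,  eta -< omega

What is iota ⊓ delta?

iota

Common lower bounds of {iota, delta}: iota.
The greatest among these is iota.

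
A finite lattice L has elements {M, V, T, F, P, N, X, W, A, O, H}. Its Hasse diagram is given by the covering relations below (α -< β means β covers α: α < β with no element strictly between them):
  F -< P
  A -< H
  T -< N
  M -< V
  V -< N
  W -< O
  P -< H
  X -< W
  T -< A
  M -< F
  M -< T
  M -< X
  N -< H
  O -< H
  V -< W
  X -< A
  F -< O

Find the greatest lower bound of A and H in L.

Common lower bounds of {A, H}: A, M, T, X.
The greatest among these is A.

A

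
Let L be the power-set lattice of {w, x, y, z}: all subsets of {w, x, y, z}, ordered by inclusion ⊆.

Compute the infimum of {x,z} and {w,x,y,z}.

Common lower bounds of {{x,z}, {w,x,y,z}}: {x,z}, {x}, {z}, ∅.
The greatest among these is {x,z}.

{x,z}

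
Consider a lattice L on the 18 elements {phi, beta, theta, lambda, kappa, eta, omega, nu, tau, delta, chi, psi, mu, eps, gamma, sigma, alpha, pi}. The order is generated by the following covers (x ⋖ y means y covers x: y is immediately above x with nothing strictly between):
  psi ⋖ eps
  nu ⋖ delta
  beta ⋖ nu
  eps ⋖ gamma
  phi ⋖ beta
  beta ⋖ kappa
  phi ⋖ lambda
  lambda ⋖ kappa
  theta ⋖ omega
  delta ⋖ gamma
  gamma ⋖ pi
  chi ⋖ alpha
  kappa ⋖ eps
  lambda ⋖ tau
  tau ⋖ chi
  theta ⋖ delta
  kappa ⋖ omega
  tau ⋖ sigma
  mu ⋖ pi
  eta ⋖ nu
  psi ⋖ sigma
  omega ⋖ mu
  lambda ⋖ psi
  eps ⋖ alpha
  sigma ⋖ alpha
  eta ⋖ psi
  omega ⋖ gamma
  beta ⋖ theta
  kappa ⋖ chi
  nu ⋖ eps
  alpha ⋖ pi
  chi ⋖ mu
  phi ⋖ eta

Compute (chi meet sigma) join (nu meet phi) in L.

tau

chi ∧ sigma = tau
nu ∧ phi = phi
tau ∨ phi = tau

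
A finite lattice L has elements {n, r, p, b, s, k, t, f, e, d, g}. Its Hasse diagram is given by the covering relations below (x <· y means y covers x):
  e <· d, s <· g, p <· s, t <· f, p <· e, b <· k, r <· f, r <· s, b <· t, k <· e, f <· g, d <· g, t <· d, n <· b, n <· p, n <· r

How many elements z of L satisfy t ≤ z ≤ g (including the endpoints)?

4

The interval [t, g] = {d, f, g, t}, which has 4 elements.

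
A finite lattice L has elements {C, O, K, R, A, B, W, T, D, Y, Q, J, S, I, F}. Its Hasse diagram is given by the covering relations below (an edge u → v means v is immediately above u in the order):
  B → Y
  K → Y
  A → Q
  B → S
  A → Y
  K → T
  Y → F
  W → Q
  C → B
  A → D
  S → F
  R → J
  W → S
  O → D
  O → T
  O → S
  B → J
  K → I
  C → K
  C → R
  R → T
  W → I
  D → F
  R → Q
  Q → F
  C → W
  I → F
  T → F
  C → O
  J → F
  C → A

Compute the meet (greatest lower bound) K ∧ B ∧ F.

C

Common lower bounds of {K, B, F}: C.
The greatest among these is C.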